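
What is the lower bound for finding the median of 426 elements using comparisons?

To find the median of 426 elements, every element must be compared at least once, so the lower bound is Omega(n). The BFPRT algorithm achieves O(n), making this tight.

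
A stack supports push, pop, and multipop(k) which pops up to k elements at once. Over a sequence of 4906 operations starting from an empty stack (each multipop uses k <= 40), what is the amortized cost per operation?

Each element is pushed exactly once and popped at most once (whether by pop or as part of a multipop). So the total number of individual pops over the whole sequence is at most the number of pushes, which is at most 4906. Total work <= 2 * 4906, hence O(1) amortized per operation.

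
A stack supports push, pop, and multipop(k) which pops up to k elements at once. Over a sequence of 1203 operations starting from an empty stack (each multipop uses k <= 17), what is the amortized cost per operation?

Each element is pushed exactly once and popped at most once (whether by pop or as part of a multipop). So the total number of individual pops over the whole sequence is at most the number of pushes, which is at most 1203. Total work <= 2 * 1203, hence O(1) amortized per operation.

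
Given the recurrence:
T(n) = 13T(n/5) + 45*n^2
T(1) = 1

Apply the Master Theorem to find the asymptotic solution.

a=13, b=5, f(n)=45*n^2. log_5(13) = 1.594 < 2. Case 3: T(n) = O(n^2).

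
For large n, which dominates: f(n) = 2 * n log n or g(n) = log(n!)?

f(n) = 2 * n log n and g(n) = log(n!) are Theta of each other: Stirling: log(n!) = n log n - n + O(log n) = Theta(n log n); the constant 2 doesn't change the Theta class.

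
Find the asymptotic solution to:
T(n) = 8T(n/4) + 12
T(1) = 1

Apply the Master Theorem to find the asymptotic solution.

a=8, b=4, f(n)=12. log_4(8) = 1.5. Case 1 of Master Theorem: T(n) = O(n^1.5).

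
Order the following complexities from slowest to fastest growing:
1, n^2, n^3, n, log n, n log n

Ordered by growth rate: 1 < log n < n < n log n < n^2 < n^3.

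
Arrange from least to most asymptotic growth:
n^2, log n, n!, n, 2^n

Ordered by growth rate: log n < n < n^2 < 2^n < n!.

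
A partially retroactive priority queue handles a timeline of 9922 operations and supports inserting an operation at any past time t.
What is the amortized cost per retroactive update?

Partially retroactive priority queues (Demaine-Iacono-Langerman) allow updates at past times with queries only at the present. With a balanced BST over the m = 9922 timeline events tracking bridges, each retroactive insert or delete is O(log m) amortized.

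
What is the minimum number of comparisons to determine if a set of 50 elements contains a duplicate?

Determining if 50 elements are all distinct requires Omega(n log n) comparisons in the comparison model. This follows from the element distinctness lower bound.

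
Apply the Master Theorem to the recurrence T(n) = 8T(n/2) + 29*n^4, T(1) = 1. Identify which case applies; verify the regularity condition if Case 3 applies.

a=8, b=2, f(n)=29*n^4.
log_2(8) = 3 < 4.
f(n) = Omega(n^(3+epsilon)) for some epsilon > 0, so Case 3 is the candidate.
Regularity: a*f(n/b) = 8*29*(n/2)^4 = (8/16)*29*n^4 <= c*f(n) with c = 8/16 < 1. Satisfied.
Case 3: T(n) = Theta(n^4).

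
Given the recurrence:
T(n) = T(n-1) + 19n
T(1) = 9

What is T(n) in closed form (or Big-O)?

Unrolling: T(n) = 9 + 19*(2 + 3 + ... + n) = 9 + 19*(n(n+1)/2 - 1) = O(n^2).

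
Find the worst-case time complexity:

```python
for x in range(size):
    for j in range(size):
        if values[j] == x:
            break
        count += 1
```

Time complexity: O(n^2).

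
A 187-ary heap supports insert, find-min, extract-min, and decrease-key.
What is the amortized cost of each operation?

The 187-ary heap has height O(log_187 n). Insert sifts up: O(log_187 n). Find-min reads the root: O(1). Extract-min sifts down comparing 187 children per level: O(187 * log_187 n). Decrease-key sifts up: O(log_187 n).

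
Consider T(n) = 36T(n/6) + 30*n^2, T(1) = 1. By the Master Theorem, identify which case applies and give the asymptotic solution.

a=36, b=6, f(n)=30*n^2.
log_6(36) = 2, so n^(log_b(a)) = n^2.
f(n) = Theta(n^2), so Case 2 applies.
T(n) = Theta(n^2 log n).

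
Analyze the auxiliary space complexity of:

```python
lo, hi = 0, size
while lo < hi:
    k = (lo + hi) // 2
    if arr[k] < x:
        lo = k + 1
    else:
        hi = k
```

Space complexity: O(1).
Only a constant amount of auxiliary storage is used; nothing grows with n.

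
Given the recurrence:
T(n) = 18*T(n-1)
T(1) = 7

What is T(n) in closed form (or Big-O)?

Each step multiplies by 18. T(n) = T(1)*18^(n-1) = 7*18^(n-1).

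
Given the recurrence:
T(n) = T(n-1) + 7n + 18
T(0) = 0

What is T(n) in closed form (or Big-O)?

Dominant term in sum is 7*sum(i, i=1..n) = 7*n*(n+1)/2 = O(n^2).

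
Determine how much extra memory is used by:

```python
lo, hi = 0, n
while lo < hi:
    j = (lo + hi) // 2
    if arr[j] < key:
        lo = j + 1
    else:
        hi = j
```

Space complexity: O(1).
Only a constant amount of auxiliary storage is used; nothing grows with n.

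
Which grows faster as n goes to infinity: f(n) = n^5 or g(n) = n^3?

f(n) = n^5 grows faster: n^5/n^3 = n^2 -> infinity.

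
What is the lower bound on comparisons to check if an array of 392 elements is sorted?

To verify 392 elements are sorted, we must compare each consecutive pair. Skipping any pair allows an adversary to swap them. Therefore 391 comparisons are necessary and sufficient.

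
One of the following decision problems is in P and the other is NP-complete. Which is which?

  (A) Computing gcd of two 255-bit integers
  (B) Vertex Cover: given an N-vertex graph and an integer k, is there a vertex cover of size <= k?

(A) is P: the Euclidean algorithm runs in polynomial time in the bit-length.
(B) is NP-complete: one of Karp's 21 NP-complete problems (with k part of the input; for any fixed constant k it is in P).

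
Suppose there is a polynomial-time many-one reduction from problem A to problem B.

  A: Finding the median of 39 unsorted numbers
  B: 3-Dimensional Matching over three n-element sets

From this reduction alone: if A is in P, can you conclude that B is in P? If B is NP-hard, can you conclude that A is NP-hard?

A poly-time reduction A <=_p B transfers tractability DOWN (B easy => A easy) and hardness UP (A hard => B hard), not the reverse.
From A in P, the reduction alone does NOT give B in P: any problem in P trivially reduces to SAT, yet SAT is not known to be in P.
From B NP-hard, the reduction alone does NOT give A NP-hard: again, easy problems reduce to hard ones.
(Here in fact A is P and B is NP-complete.)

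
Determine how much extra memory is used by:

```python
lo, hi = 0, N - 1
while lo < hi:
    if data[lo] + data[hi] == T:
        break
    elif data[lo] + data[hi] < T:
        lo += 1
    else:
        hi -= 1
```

Space complexity: O(1).
Only a constant amount of auxiliary storage is used; nothing grows with n.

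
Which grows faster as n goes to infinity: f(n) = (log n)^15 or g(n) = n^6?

g(n) = n^6 grows faster: any positive polynomial dominates any polylog.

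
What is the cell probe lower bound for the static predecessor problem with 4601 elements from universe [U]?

The Patrascu-Thorup lower bound shows any data structure on n = 4601 elements using O(n * polylog(n)) space requires Omega(log log U) query time. van Emde Boas trees achieve O(log log U) with O(U) space.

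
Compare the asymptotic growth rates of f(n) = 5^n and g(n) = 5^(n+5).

f(n) = 5^n and g(n) = 5^(n+5) are Theta of each other: 5^(n+5) = 5^5 * 5^n = Theta(5^n).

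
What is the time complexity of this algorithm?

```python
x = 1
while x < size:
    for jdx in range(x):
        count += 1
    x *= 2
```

Time complexity: O(n).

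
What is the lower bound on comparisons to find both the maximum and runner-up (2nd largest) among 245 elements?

Lower bound: finding the max needs 245-1 comparisons. By an adversary weight-doubling argument, the maximum element must personally win at least ceil(log_2(245)) = 8 comparisons in any correct algorithm. The 2nd largest is among those 8 direct losers, and distinguishing it requires 8-1 more comparisons. Total >= 245-1 + 8-1 = 251. A balanced tournament achieves this bound exactly.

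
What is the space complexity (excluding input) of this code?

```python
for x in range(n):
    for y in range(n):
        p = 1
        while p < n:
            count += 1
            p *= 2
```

Space complexity: O(1).
Only a constant amount of auxiliary storage is used; nothing grows with n.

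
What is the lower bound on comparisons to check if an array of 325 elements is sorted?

To verify 325 elements are sorted, we must compare each consecutive pair. Skipping any pair allows an adversary to swap them. Therefore 324 comparisons are necessary and sufficient.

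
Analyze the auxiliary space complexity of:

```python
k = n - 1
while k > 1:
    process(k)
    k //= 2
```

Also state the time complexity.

Space complexity: O(1).
Only a constant amount of auxiliary storage is used; nothing grows with n.
Time complexity: O(log n).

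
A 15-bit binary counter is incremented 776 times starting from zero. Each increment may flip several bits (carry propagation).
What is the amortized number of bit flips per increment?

Bit i flips on every 2^i-th increment, so over 776 increments bit i flips floor(776/2^i) times. Summing over i: total flips < 2 * 776. Amortized: < 2 = O(1) per increment.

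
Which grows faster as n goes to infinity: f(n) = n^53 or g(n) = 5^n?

g(n) = 5^n grows faster: any exponential with base > 1 dominates every polynomial.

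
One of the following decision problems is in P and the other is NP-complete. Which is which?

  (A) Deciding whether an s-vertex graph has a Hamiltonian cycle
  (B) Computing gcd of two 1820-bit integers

(A) is NP-complete: one of Karp's 21 NP-complete problems.
(B) is P: the Euclidean algorithm runs in polynomial time in the bit-length.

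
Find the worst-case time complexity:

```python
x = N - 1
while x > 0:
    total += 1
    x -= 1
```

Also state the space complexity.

Time complexity: O(n).
Space complexity: O(1).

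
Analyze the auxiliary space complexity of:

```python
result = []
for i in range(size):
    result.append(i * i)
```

Space complexity: O(n).
Auxiliary storage grows linearly with the input size n in the worst case.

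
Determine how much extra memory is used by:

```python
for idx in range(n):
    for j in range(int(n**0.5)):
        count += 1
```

Space complexity: O(1).
Only a constant amount of auxiliary storage is used; nothing grows with n.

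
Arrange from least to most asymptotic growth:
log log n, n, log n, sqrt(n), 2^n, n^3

Ordered by growth rate: log log n < log n < sqrt(n) < n < n^3 < 2^n.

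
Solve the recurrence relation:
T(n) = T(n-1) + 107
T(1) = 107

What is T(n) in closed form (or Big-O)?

Unrolling: T(n) = T(n-1) + 107 = T(n-2) + 2*107 = ... = T(1) + (n-1)*107 = 107 + (n-1)*107 = 107n.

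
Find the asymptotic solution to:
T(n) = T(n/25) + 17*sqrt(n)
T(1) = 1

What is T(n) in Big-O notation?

Each level contributes sqrt(n/25^k). Geometric series with ratio 1/sqrt(25) < 1 sums to O(sqrt(n)).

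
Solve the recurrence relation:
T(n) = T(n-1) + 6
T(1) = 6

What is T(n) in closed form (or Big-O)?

Unrolling: T(n) = T(n-1) + 6 = T(n-2) + 2*6 = ... = T(1) + (n-1)*6 = 6 + (n-1)*6 = 6n.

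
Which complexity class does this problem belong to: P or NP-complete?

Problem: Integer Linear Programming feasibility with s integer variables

This problem is NP-complete: ILP feasibility is NP-complete (LP relaxation is in P).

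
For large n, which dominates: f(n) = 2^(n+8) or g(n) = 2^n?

f(n) = 2^(n+8) and g(n) = 2^n are Theta of each other: 2^(n+8) = 2^8 * 2^n = Theta(2^n).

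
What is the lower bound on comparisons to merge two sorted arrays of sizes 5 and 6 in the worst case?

Adversary: with |5 - 6| <= 1 the inputs can be fully interleaved so that every adjacent pair in the merged output comes from different arrays. Then each of the 10 adjacent pairs must be directly compared, or the algorithm cannot determine their relative order. Standard merge meets this bound.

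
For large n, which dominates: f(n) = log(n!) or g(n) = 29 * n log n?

f(n) = log(n!) and g(n) = 29 * n log n are Theta of each other: Stirling: log(n!) = n log n - n + O(log n) = Theta(n log n); the constant 29 doesn't change the Theta class.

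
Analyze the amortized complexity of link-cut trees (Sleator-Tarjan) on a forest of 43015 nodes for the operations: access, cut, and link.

Link-cut trees represent the forest using splay trees over preferred paths. With potential Phi = sum over nodes of log(size of virtual subtree), each access on 43015 nodes is O(log 43015) = O(log n) amortized by the splay-tree access lemma. Cut and link are O(1) plus one access.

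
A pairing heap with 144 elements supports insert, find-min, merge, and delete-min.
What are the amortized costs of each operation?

Pairing heaps are self-adjusting heap-ordered trees. Insert and merge link two roots: O(1). Find-min reads the root: O(1). Delete-min removes the root, then pairs children in two passes; amortized cost is O(log 144) = O(log n).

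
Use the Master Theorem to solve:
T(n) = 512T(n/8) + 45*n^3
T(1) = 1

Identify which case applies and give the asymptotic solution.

a=512, b=8, f(n)=45*n^3.
log_8(512) = 3, so n^(log_b(a)) = n^3.
f(n) = Theta(n^3), so Case 2 applies.
T(n) = Theta(n^3 log n).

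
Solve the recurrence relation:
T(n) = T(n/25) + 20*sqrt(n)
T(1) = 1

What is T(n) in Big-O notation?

Each level contributes sqrt(n/25^k). Geometric series with ratio 1/sqrt(25) < 1 sums to O(sqrt(n)).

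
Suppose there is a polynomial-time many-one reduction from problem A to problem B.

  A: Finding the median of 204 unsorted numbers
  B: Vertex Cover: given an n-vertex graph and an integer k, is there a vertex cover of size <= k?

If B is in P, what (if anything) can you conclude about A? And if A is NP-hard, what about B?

A poly-time reduction A <=_p B means any A-instance can be transformed to a B-instance in poly time.
If B is in P: compose the reduction with B's poly-time algorithm to solve A in poly time, so A is in P.
If A is NP-hard: every NP problem reduces to A, which reduces to B; composing reductions, every NP problem reduces to B, so B is NP-hard.
(Here in fact A is P and B is NP-complete.)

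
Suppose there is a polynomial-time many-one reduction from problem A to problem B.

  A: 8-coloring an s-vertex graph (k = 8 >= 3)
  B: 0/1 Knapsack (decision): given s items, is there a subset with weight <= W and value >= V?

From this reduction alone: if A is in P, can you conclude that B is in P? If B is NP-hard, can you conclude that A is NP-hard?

A poly-time reduction A <=_p B transfers tractability DOWN (B easy => A easy) and hardness UP (A hard => B hard), not the reverse.
From A in P, the reduction alone does NOT give B in P: any problem in P trivially reduces to SAT, yet SAT is not known to be in P.
From B NP-hard, the reduction alone does NOT give A NP-hard: again, easy problems reduce to hard ones.
(Here in fact A is NP-complete and B is NP-complete.)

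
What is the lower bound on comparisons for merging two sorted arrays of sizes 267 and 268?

Adversary argument: with sizes 267 and 268 (differing by at most 1), interleave the two arrays so that every consecutive pair in the output comes from different inputs. Then each of the 534 adjacent output pairs must be directly compared, or the algorithm cannot determine their relative order. So 534 comparisons are necessary; standard merge achieves this.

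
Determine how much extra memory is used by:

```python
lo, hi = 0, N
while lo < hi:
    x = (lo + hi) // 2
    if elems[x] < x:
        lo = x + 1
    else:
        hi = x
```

Space complexity: O(1).
Only a constant amount of auxiliary storage is used; nothing grows with n.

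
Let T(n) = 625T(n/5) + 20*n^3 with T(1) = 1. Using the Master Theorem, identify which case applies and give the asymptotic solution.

a=625, b=5, f(n)=20*n^3.
log_5(625) = 4 > 3.
Since f(n) = O(n^3) is polynomially smaller than n^4, Case 1 applies.
T(n) = Theta(n^4).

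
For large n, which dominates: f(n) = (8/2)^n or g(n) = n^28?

f(n) = (8/2)^n grows faster: (8/2)^n is exponential with base 8/2 > 1, dominating every polynomial.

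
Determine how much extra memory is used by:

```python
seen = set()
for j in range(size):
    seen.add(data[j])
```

Space complexity: O(n).
Auxiliary storage grows linearly with the input size n in the worst case.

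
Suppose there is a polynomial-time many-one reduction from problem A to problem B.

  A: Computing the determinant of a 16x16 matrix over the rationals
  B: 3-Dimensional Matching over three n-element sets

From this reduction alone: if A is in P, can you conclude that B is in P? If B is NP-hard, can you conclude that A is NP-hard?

A poly-time reduction A <=_p B transfers tractability DOWN (B easy => A easy) and hardness UP (A hard => B hard), not the reverse.
From A in P, the reduction alone does NOT give B in P: any problem in P trivially reduces to SAT, yet SAT is not known to be in P.
From B NP-hard, the reduction alone does NOT give A NP-hard: again, easy problems reduce to hard ones.
(Here in fact A is P and B is NP-complete.)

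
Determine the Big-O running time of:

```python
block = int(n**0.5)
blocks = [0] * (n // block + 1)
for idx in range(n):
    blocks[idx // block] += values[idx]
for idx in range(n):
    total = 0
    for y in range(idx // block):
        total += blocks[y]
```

Time complexity: O(n * sqrt(n)).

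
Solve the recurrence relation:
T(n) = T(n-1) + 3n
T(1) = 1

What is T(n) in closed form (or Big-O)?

Unrolling: T(n) = 1 + 3*(2 + 3 + ... + n) = 1 + 3*(n(n+1)/2 - 1) = O(n^2).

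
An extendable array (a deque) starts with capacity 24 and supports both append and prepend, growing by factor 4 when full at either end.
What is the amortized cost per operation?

Growth at either end copies all elements; capacities form a geometric sequence with ratio 4, so total copy cost over n operations is O(n) (two geometric series). Amortized O(1).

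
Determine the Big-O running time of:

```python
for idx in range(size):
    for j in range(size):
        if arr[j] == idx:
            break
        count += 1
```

Time complexity: O(n^2).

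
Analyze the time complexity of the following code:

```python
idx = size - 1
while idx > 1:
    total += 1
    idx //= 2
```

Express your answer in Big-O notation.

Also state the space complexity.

Time complexity: O(log n).
Space complexity: O(1).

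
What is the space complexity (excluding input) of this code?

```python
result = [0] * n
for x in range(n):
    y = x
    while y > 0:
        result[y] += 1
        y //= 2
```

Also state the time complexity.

Space complexity: O(n).
Auxiliary storage grows linearly with the input size n in the worst case.
Time complexity: O(n log n).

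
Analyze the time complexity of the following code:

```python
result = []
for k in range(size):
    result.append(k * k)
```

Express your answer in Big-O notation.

Time complexity: O(n).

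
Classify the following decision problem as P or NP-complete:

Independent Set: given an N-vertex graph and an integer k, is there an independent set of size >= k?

This problem is NP-complete: complement of Clique (with k part of the input).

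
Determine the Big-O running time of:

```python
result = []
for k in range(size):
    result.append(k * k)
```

Time complexity: O(n).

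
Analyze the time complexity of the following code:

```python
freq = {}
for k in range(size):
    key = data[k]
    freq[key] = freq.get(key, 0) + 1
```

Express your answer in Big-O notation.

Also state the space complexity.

Time complexity: O(n).
Space complexity: O(n).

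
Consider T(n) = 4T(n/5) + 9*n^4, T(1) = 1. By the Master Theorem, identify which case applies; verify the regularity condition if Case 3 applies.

a=4, b=5, f(n)=9*n^4.
log_5(4) = 0.8614 < 4.
f(n) = Omega(n^(0.8614+epsilon)) for some epsilon > 0, so Case 3 is the candidate.
Regularity: a*f(n/b) = 4*9*(n/5)^4 = (4/625)*9*n^4 <= c*f(n) with c = 4/625 < 1. Satisfied.
Case 3: T(n) = Theta(n^4).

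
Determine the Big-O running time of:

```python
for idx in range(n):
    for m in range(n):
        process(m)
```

Time complexity: O(n^2).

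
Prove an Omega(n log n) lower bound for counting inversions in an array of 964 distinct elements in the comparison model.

Decision-tree argument: at any leaf, the comparisons made (with transitivity) must totally order all 964 elements -- otherwise some pair (i,j) is unordered, and an adversary can present two inputs agreeing on every comparison made but with that pair flipped, changing the inversion count by 1, so the leaf's output is wrong on one of them. Hence the tree has >= 964! leaves and height >= log_2(964!) = Omega(n log n). Modified merge sort achieves O(n log n).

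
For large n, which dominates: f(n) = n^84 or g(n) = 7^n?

g(n) = 7^n grows faster: any exponential with base > 1 dominates every polynomial.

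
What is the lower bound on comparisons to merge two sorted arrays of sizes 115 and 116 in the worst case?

Adversary: with |115 - 116| <= 1 the inputs can be fully interleaved so that every adjacent pair in the merged output comes from different arrays. Then each of the 230 adjacent pairs must be directly compared, or the algorithm cannot determine their relative order. Standard merge meets this bound.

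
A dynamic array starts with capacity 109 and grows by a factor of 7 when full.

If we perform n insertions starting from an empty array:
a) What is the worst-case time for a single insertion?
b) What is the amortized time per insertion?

(a) Worst-case single insertion: O(n) -- when the array is full at capacity c, the resize copies all c elements, and c can be Theta(n).
(b) Resizes happen at sizes 109, 763, 5341, ... Total copy cost for n insertions: 109 + 763 + ... = O(n) (geometric series with ratio 1/7). Amortized cost per insertion: O(n)/n = O(1).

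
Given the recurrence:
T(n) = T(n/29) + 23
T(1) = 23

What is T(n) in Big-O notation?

Each step divides n by 29 and adds 23. After log_29(n) steps, T(n) = O(log n).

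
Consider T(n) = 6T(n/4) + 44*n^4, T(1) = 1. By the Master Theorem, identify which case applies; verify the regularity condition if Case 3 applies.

a=6, b=4, f(n)=44*n^4.
log_4(6) = 1.292 < 4.
f(n) = Omega(n^(1.292+epsilon)) for some epsilon > 0, so Case 3 is the candidate.
Regularity: a*f(n/b) = 6*44*(n/4)^4 = (6/256)*44*n^4 <= c*f(n) with c = 6/256 < 1. Satisfied.
Case 3: T(n) = Theta(n^4).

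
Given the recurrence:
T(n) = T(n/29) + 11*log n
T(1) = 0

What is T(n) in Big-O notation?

Each of the log_29(n) levels adds O(log n). T(n) = O(log^2 n).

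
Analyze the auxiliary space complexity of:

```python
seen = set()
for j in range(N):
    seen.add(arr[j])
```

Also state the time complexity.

Space complexity: O(n).
Auxiliary storage grows linearly with the input size n in the worst case.
Time complexity: O(n).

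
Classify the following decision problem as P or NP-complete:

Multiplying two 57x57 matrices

This problem is in P: the schoolbook algorithm runs in O(n^3).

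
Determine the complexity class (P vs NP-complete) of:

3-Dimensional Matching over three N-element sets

This problem is NP-complete: one of Karp's 21 NP-complete problems.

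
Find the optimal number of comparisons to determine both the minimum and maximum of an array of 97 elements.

Naive approach: 192 comparisons (96 for max + 96 for min).
Optimal: Compare elements in pairs first (floor(n/2) = 48 comparisons), then find max among winners and min among losers (48 comparisons each).
Total: ceil(3n/2) - 2 = 144 comparisons. An adversary argument shows this is also a lower bound.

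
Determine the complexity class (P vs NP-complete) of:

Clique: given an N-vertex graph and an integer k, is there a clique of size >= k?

This problem is NP-complete: complement of Independent Set / Vertex Cover (with k part of the input).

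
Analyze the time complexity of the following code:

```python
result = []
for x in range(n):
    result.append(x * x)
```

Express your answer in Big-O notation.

Time complexity: O(n).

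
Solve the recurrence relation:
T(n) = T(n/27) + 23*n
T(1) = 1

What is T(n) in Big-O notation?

Geometric series: 23*n*(1 + 1/27 + 1/27^2 + ...) = O(n). T(n) = O(n).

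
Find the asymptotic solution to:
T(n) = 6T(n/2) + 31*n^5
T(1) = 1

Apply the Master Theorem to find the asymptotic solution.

a=6, b=2, f(n)=31*n^5. log_2(6) = 2.585 < 5. Case 3: T(n) = O(n^5).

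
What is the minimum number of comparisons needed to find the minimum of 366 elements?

Finding the minimum requires 365 comparisons, identical reasoning to finding the maximum. Each comparison eliminates one candidate.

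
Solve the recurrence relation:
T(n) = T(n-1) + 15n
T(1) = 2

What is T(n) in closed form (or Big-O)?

Unrolling: T(n) = 2 + 15*(2 + 3 + ... + n) = 2 + 15*(n(n+1)/2 - 1) = O(n^2).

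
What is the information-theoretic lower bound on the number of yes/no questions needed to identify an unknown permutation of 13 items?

There are 13! = 6227020800 permutations. Each yes/no question gives at most 1 bit, so at least ceil(log_2(6227020800)) = 33 questions are needed.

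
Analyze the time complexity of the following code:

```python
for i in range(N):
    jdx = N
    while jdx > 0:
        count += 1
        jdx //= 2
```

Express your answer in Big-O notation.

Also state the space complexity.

Time complexity: O(n log n).
Space complexity: O(1).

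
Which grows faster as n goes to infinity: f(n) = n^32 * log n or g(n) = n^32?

f(n) = n^32 * log n grows faster: extra log n factor -> infinity.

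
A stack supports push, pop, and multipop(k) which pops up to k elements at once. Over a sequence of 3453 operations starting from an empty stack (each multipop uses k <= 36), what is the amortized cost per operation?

Each element is pushed exactly once and popped at most once (whether by pop or as part of a multipop). So the total number of individual pops over the whole sequence is at most the number of pushes, which is at most 3453. Total work <= 2 * 3453, hence O(1) amortized per operation.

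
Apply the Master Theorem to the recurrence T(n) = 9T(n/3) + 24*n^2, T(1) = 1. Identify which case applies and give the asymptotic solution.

a=9, b=3, f(n)=24*n^2.
log_3(9) = 2, so n^(log_b(a)) = n^2.
f(n) = Theta(n^2), so Case 2 applies.
T(n) = Theta(n^2 log n).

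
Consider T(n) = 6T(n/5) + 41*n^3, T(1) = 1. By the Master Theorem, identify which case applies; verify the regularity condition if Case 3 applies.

a=6, b=5, f(n)=41*n^3.
log_5(6) = 1.113 < 3.
f(n) = Omega(n^(1.113+epsilon)) for some epsilon > 0, so Case 3 is the candidate.
Regularity: a*f(n/b) = 6*41*(n/5)^3 = (6/125)*41*n^3 <= c*f(n) with c = 6/125 < 1. Satisfied.
Case 3: T(n) = Theta(n^3).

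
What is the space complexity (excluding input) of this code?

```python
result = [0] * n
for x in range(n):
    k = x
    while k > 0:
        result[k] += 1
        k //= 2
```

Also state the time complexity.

Space complexity: O(n).
Auxiliary storage grows linearly with the input size n in the worst case.
Time complexity: O(n log n).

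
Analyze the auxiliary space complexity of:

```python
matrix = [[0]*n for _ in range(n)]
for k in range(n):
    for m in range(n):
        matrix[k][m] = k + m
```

Space complexity: O(n^2).
A 2D structure of size n x n is allocated.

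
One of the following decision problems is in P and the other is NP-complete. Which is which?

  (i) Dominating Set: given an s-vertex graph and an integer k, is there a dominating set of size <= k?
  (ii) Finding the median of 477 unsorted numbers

(i) is NP-complete: reduces from Set Cover (with k part of the input).
(ii) is P: linear-time selection (median-of-medians) runs in O(n).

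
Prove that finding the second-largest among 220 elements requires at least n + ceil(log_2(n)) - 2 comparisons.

Lower bound (adversary): identifying the maximum requires 220-1 comparisons (each eliminates one candidate). Assign weight 1 to each element; on each comparison the adversary lets the heavier side win and gives it the loser's weight. The max ends with weight 220, but each comparison it wins at most doubles its weight, so the max must win >= ceil(log_2(220)) = 8 comparisons. The second-largest is one of those 8 direct losers to the max, and identifying which one is largest needs >= 8-1 further comparisons. Total >= 220-1 + 8-1 = 226.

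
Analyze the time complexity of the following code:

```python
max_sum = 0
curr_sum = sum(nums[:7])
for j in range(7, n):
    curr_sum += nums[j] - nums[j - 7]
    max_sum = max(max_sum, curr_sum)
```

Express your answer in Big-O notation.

Time complexity: O(n).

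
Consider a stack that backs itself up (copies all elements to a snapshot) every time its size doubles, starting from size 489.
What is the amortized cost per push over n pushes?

Backups occur at sizes 489, 978, 1956, ..., copying 489 + 978 + 1956 + ... <= 2n elements total (geometric series). Spread over n pushes, the amortized backup cost is O(1) per push.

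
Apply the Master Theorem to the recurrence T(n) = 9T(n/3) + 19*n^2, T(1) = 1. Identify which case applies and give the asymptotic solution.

a=9, b=3, f(n)=19*n^2.
log_3(9) = 2, so n^(log_b(a)) = n^2.
f(n) = Theta(n^2), so Case 2 applies.
T(n) = Theta(n^2 log n).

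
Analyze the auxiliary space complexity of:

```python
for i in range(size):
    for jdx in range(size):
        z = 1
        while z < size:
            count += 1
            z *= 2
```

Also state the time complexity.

Space complexity: O(1).
Only a constant amount of auxiliary storage is used; nothing grows with n.
Time complexity: O(n^2 log n).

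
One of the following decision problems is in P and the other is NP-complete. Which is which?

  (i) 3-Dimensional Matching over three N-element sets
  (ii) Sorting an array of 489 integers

(i) is NP-complete: one of Karp's 21 NP-complete problems.
(ii) is P: merge sort runs in O(n log n).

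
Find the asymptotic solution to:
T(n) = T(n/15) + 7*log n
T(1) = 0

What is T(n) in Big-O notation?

Each of the log_15(n) levels adds O(log n). T(n) = O(log^2 n).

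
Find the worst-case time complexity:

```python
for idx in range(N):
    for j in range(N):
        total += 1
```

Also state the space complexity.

Time complexity: O(n^2).
Space complexity: O(1).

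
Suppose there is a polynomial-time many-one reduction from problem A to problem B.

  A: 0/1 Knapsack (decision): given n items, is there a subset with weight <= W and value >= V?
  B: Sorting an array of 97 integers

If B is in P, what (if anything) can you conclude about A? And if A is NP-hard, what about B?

A poly-time reduction A <=_p B means any A-instance can be transformed to a B-instance in poly time.
If B is in P: compose the reduction with B's poly-time algorithm to solve A in poly time, so A is in P.
If A is NP-hard: every NP problem reduces to A, which reduces to B; composing reductions, every NP problem reduces to B, so B is NP-hard.
(Here in fact A is NP-complete and B is in P, so no such reduction is known -- its existence would imply P = NP; the analysis concerns only what the assumed reduction would or would not let you conclude.)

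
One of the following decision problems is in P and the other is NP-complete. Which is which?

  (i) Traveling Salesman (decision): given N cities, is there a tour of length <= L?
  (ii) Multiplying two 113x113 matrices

(i) is NP-complete: reduces from Hamiltonian Cycle.
(ii) is P: the schoolbook algorithm runs in O(n^3).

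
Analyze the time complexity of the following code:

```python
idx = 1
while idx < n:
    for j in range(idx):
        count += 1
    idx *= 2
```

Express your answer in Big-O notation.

Time complexity: O(n).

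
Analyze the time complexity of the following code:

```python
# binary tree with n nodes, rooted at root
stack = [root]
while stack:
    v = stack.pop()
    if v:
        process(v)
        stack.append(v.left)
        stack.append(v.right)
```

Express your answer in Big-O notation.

Time complexity: O(n).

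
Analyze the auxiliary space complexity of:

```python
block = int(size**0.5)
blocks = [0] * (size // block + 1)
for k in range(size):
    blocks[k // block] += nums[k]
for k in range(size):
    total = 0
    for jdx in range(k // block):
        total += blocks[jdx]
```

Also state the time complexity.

Space complexity: O(sqrt(n)).
Storage scales with sqrt(n).
Time complexity: O(n * sqrt(n)).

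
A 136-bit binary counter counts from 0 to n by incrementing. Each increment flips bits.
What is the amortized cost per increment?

Bit i flips every 2^i increments. Total flips over n increments: sum_{i=0}^{136} n/2^i < 2n. Amortized cost: 2n/n = O(1).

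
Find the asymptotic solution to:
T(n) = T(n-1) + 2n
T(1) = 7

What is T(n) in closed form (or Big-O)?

Unrolling: T(n) = 7 + 2*(2 + 3 + ... + n) = 7 + 2*(n(n+1)/2 - 1) = O(n^2).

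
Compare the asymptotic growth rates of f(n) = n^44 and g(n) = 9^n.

g(n) = 9^n grows faster: any exponential with base > 1 dominates every polynomial.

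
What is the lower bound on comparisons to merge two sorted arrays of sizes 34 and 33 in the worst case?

Adversary: with |34 - 33| <= 1 the inputs can be fully interleaved so that every adjacent pair in the merged output comes from different arrays. Then each of the 66 adjacent pairs must be directly compared, or the algorithm cannot determine their relative order. Standard merge meets this bound.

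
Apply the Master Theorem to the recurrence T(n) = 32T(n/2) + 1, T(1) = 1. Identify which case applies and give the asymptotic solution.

a=32, b=2, f(n)=1.
log_2(32) = 5 > 0.
Since f(n) = O(n^0) is polynomially smaller than n^5, Case 1 applies.
T(n) = Theta(n^5).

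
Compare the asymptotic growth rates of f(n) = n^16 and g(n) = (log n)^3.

f(n) = n^16 grows faster: any positive polynomial dominates any polylog.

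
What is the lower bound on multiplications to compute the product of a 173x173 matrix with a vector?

A 173x173 matrix-vector product has 173 inner products of length 173. Output depends on all 173^2 = 29929 matrix entries. At least 29929 multiplications needed.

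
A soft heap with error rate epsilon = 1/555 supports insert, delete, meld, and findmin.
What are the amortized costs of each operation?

Soft heaps (Chazelle) allow up to an epsilon = 1/555 fraction of elements to have corrupted (raised) keys. Insert is O(log(1/epsilon)) = O(log 555) amortized -- the structure maintains heap-ordered binary trees of rank bounded by O(log(1/epsilon)). Meld concatenates root lists: O(1) amortized. Delete and findmin are O(1) amortized.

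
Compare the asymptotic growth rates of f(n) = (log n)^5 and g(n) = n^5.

g(n) = n^5 grows faster: any positive polynomial dominates any polylog.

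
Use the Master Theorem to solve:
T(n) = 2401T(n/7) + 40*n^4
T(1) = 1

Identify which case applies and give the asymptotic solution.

a=2401, b=7, f(n)=40*n^4.
log_7(2401) = 4, so n^(log_b(a)) = n^4.
f(n) = Theta(n^4), so Case 2 applies.
T(n) = Theta(n^4 log n).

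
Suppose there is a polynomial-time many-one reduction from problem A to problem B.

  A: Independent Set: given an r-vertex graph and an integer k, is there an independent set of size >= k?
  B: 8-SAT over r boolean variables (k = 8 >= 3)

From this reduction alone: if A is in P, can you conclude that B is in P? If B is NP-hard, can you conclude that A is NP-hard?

A poly-time reduction A <=_p B transfers tractability DOWN (B easy => A easy) and hardness UP (A hard => B hard), not the reverse.
From A in P, the reduction alone does NOT give B in P: any problem in P trivially reduces to SAT, yet SAT is not known to be in P.
From B NP-hard, the reduction alone does NOT give A NP-hard: again, easy problems reduce to hard ones.
(Here in fact A is NP-complete and B is NP-complete.)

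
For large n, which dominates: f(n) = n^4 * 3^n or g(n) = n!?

g(n) = n! grows faster: by Stirling n! ~ (n/e)^n sqrt(2*pi*n); (n/e)^n eventually dominates n^4 * 3^n.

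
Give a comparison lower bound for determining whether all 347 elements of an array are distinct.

In the algebraic decision-tree model, the YES region for element distinctness on 347 elements has 347! connected components (one per ordering). Ben-Or's theorem then gives a lower bound of Omega(log(n!)) = Omega(n log n).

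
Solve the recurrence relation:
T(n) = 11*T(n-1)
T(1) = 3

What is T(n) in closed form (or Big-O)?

Each step multiplies by 11. T(n) = T(1)*11^(n-1) = 3*11^(n-1).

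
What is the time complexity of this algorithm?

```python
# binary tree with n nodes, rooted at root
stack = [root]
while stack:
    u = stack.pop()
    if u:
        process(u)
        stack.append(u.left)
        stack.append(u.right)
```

Time complexity: O(n).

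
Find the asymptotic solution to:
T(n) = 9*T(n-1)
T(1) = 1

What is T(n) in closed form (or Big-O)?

Each step multiplies by 9. T(n) = T(1)*9^(n-1) = 9^(n-1).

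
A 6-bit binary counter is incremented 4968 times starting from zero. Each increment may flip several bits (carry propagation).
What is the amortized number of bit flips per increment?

Bit i flips on every 2^i-th increment, so over 4968 increments bit i flips floor(4968/2^i) times. Summing over i: total flips < 2 * 4968. Amortized: < 2 = O(1) per increment.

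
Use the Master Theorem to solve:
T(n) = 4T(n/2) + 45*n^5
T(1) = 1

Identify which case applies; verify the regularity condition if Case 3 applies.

a=4, b=2, f(n)=45*n^5.
log_2(4) = 2 < 5.
f(n) = Omega(n^(2+epsilon)) for some epsilon > 0, so Case 3 is the candidate.
Regularity: a*f(n/b) = 4*45*(n/2)^5 = (4/32)*45*n^5 <= c*f(n) with c = 4/32 < 1. Satisfied.
Case 3: T(n) = Theta(n^5).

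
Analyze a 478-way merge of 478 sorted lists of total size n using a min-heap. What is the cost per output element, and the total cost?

Maintain a min-heap of size 478 holding the current head of each list. Each output step does one extract-min (O(log 478)) and one insert of that list's next element (O(log 478)). Each of the n elements passes through the heap exactly once, so the total cost is O(n log 478), i.e. O(log 478) per output element.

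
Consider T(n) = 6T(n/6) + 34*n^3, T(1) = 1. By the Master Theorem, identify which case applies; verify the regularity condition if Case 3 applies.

a=6, b=6, f(n)=34*n^3.
log_6(6) = 1 < 3.
f(n) = Omega(n^(1+epsilon)) for some epsilon > 0, so Case 3 is the candidate.
Regularity: a*f(n/b) = 6*34*(n/6)^3 = (6/216)*34*n^3 <= c*f(n) with c = 6/216 < 1. Satisfied.
Case 3: T(n) = Theta(n^3).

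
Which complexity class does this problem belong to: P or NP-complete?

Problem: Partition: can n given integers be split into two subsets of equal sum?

This problem is NP-complete: Subset Sum reduces to it (one of Karp's 21 NP-complete problems).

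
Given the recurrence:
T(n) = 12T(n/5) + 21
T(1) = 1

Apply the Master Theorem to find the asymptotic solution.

a=12, b=5, f(n)=21. log_5(12) = 1.544. Case 1 of Master Theorem: T(n) = O(n^1.544).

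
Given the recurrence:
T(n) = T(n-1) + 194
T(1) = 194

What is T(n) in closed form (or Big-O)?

Unrolling: T(n) = T(n-1) + 194 = T(n-2) + 2*194 = ... = T(1) + (n-1)*194 = 194 + (n-1)*194 = 194n.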